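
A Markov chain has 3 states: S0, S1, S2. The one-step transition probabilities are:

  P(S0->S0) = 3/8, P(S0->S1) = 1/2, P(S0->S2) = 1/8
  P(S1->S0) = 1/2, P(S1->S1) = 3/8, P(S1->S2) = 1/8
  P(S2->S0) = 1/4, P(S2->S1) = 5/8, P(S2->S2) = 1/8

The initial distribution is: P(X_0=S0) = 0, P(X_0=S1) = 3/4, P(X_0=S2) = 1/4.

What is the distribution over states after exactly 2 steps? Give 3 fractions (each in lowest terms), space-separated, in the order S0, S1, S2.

Answer: 53/128 59/128 1/8

Derivation:
Propagating the distribution step by step (d_{t+1} = d_t * P):
d_0 = (S0=0, S1=3/4, S2=1/4)
  d_1[S0] = 0*3/8 + 3/4*1/2 + 1/4*1/4 = 7/16
  d_1[S1] = 0*1/2 + 3/4*3/8 + 1/4*5/8 = 7/16
  d_1[S2] = 0*1/8 + 3/4*1/8 + 1/4*1/8 = 1/8
d_1 = (S0=7/16, S1=7/16, S2=1/8)
  d_2[S0] = 7/16*3/8 + 7/16*1/2 + 1/8*1/4 = 53/128
  d_2[S1] = 7/16*1/2 + 7/16*3/8 + 1/8*5/8 = 59/128
  d_2[S2] = 7/16*1/8 + 7/16*1/8 + 1/8*1/8 = 1/8
d_2 = (S0=53/128, S1=59/128, S2=1/8)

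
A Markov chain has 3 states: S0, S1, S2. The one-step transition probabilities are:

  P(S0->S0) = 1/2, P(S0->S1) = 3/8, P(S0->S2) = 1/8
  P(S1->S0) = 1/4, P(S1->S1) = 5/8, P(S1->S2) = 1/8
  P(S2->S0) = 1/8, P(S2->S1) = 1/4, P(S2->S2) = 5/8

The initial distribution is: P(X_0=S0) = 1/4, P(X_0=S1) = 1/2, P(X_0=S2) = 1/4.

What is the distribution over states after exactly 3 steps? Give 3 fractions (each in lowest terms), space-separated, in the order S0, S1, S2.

Propagating the distribution step by step (d_{t+1} = d_t * P):
d_0 = (S0=1/4, S1=1/2, S2=1/4)
  d_1[S0] = 1/4*1/2 + 1/2*1/4 + 1/4*1/8 = 9/32
  d_1[S1] = 1/4*3/8 + 1/2*5/8 + 1/4*1/4 = 15/32
  d_1[S2] = 1/4*1/8 + 1/2*1/8 + 1/4*5/8 = 1/4
d_1 = (S0=9/32, S1=15/32, S2=1/4)
  d_2[S0] = 9/32*1/2 + 15/32*1/4 + 1/4*1/8 = 37/128
  d_2[S1] = 9/32*3/8 + 15/32*5/8 + 1/4*1/4 = 59/128
  d_2[S2] = 9/32*1/8 + 15/32*1/8 + 1/4*5/8 = 1/4
d_2 = (S0=37/128, S1=59/128, S2=1/4)
  d_3[S0] = 37/128*1/2 + 59/128*1/4 + 1/4*1/8 = 149/512
  d_3[S1] = 37/128*3/8 + 59/128*5/8 + 1/4*1/4 = 235/512
  d_3[S2] = 37/128*1/8 + 59/128*1/8 + 1/4*5/8 = 1/4
d_3 = (S0=149/512, S1=235/512, S2=1/4)

Answer: 149/512 235/512 1/4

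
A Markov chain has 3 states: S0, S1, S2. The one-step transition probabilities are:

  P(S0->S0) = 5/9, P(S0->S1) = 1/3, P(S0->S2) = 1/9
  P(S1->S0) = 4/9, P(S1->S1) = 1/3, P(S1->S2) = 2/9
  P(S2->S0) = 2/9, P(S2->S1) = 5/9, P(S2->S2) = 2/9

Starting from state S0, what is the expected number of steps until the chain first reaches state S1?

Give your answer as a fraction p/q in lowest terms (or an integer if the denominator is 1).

Let h_i = expected steps to first reach S1 from state i.
Boundary: h_S1 = 0.
First-step equations for the other states:
  h_S0 = 1 + 5/9*h_S0 + 1/3*h_S1 + 1/9*h_S2
  h_S2 = 1 + 2/9*h_S0 + 5/9*h_S1 + 2/9*h_S2

Substituting h_S1 = 0 and rearranging gives the linear system (I - Q) h = 1:
  [4/9, -1/9] . (h_S0, h_S2) = 1
  [-2/9, 7/9] . (h_S0, h_S2) = 1

Solving yields:
  h_S0 = 36/13
  h_S2 = 27/13

Starting state is S0, so the expected hitting time is h_S0 = 36/13.

Answer: 36/13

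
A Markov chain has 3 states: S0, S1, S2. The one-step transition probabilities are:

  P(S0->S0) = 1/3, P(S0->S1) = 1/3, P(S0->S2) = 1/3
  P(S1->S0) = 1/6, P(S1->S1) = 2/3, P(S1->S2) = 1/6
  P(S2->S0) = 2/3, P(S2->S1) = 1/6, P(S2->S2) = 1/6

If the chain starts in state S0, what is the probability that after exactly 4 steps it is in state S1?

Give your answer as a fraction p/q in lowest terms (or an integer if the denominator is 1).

Computing P^4 by repeated multiplication:
P^1 =
  S0: [1/3, 1/3, 1/3]
  S1: [1/6, 2/3, 1/6]
  S2: [2/3, 1/6, 1/6]
P^2 =
  S0: [7/18, 7/18, 2/9]
  S1: [5/18, 19/36, 7/36]
  S2: [13/36, 13/36, 5/18]
P^3 =
  S0: [37/108, 23/54, 25/108]
  S1: [67/216, 103/216, 23/108]
  S2: [79/216, 11/27, 49/216]
P^4 =
  S0: [55/162, 283/648, 145/648]
  S1: [421/1296, 37/81, 283/1296]
  S2: [221/648, 559/1296, 295/1296]

(P^4)[S0 -> S1] = 283/648

Answer: 283/648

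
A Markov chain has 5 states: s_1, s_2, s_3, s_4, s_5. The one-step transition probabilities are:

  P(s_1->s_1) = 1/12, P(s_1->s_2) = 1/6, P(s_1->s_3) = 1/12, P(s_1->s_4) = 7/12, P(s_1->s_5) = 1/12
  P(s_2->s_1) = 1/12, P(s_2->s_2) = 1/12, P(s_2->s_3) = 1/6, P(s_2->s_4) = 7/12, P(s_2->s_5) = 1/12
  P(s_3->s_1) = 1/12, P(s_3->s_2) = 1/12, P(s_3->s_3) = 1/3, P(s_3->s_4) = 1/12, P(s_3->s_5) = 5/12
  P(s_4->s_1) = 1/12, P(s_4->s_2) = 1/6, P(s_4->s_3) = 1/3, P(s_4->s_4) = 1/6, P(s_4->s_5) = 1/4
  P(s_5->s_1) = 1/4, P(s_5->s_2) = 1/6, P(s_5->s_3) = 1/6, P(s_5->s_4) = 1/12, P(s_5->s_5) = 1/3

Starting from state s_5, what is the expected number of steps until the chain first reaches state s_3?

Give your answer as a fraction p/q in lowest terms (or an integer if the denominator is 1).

Answer: 25896/5101

Derivation:
Let h_i = expected steps to first reach s_3 from state i.
Boundary: h_s_3 = 0.
First-step equations for the other states:
  h_s_1 = 1 + 1/12*h_s_1 + 1/6*h_s_2 + 1/12*h_s_3 + 7/12*h_s_4 + 1/12*h_s_5
  h_s_2 = 1 + 1/12*h_s_1 + 1/12*h_s_2 + 1/6*h_s_3 + 7/12*h_s_4 + 1/12*h_s_5
  h_s_4 = 1 + 1/12*h_s_1 + 1/6*h_s_2 + 1/3*h_s_3 + 1/6*h_s_4 + 1/4*h_s_5
  h_s_5 = 1 + 1/4*h_s_1 + 1/6*h_s_2 + 1/6*h_s_3 + 1/12*h_s_4 + 1/3*h_s_5

Substituting h_s_3 = 0 and rearranging gives the linear system (I - Q) h = 1:
  [11/12, -1/6, -7/12, -1/12] . (h_s_1, h_s_2, h_s_4, h_s_5) = 1
  [-1/12, 11/12, -7/12, -1/12] . (h_s_1, h_s_2, h_s_4, h_s_5) = 1
  [-1/12, -1/6, 5/6, -1/4] . (h_s_1, h_s_2, h_s_4, h_s_5) = 1
  [-1/4, -1/6, -1/12, 2/3] . (h_s_1, h_s_2, h_s_4, h_s_5) = 1

Solving yields:
  h_s_1 = 25740/5101
  h_s_2 = 23760/5101
  h_s_4 = 21216/5101
  h_s_5 = 25896/5101

Starting state is s_5, so the expected hitting time is h_s_5 = 25896/5101.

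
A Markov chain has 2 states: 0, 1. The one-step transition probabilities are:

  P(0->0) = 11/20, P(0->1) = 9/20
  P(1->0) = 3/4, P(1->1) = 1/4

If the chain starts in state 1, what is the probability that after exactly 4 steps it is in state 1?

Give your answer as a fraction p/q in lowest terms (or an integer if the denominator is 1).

Answer: 47/125

Derivation:
Computing P^4 by repeated multiplication:
P^1 =
  0: [11/20, 9/20]
  1: [3/4, 1/4]
P^2 =
  0: [16/25, 9/25]
  1: [3/5, 2/5]
P^3 =
  0: [311/500, 189/500]
  1: [63/100, 37/100]
P^4 =
  0: [391/625, 234/625]
  1: [78/125, 47/125]

(P^4)[1 -> 1] = 47/125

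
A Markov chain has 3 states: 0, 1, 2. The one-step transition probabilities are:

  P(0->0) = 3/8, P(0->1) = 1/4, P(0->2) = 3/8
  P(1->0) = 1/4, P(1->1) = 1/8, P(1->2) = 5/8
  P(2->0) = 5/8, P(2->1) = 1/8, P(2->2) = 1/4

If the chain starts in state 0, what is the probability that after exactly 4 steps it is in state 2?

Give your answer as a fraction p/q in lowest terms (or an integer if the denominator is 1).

Answer: 1531/4096

Derivation:
Computing P^4 by repeated multiplication:
P^1 =
  0: [3/8, 1/4, 3/8]
  1: [1/4, 1/8, 5/8]
  2: [5/8, 1/8, 1/4]
P^2 =
  0: [7/16, 11/64, 25/64]
  1: [33/64, 5/32, 21/64]
  2: [27/64, 13/64, 3/8]
P^3 =
  0: [231/512, 23/128, 189/512]
  1: [7/16, 97/512, 191/512]
  2: [227/512, 91/512, 97/256]
P^4 =
  0: [911/2048, 743/4096, 1531/4096]
  1: [1821/4096, 23/128, 1539/4096]
  2: [1833/4096, 739/4096, 381/1024]

(P^4)[0 -> 2] = 1531/4096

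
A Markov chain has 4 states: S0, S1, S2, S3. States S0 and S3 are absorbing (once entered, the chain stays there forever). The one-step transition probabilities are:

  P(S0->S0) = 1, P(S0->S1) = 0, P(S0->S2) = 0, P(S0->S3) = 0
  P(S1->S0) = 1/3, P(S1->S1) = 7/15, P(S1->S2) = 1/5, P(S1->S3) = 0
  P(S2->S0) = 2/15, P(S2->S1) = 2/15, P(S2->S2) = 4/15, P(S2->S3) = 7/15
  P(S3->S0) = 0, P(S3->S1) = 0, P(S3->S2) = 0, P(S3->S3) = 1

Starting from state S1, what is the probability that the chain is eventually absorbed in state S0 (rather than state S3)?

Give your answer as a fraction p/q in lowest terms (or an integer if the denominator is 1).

Let a_i = P(absorbed in S0 | start in state i).
Boundary conditions: a_S0 = 1, a_S3 = 0.
For each transient state i, a_i = sum_j P(i->j) * a_j:
  a_S1 = 1/3*a_S0 + 7/15*a_S1 + 1/5*a_S2 + 0*a_S3
  a_S2 = 2/15*a_S0 + 2/15*a_S1 + 4/15*a_S2 + 7/15*a_S3

Substituting a_S0 = 1 and a_S3 = 0, rearrange to (I - Q) a = r where r[i] = P(i -> S0):
  [8/15, -1/5] . (a_S1, a_S2) = 1/3
  [-2/15, 11/15] . (a_S1, a_S2) = 2/15

Solving yields:
  a_S1 = 61/82
  a_S2 = 13/41

Starting state is S1, so the absorption probability is a_S1 = 61/82.

Answer: 61/82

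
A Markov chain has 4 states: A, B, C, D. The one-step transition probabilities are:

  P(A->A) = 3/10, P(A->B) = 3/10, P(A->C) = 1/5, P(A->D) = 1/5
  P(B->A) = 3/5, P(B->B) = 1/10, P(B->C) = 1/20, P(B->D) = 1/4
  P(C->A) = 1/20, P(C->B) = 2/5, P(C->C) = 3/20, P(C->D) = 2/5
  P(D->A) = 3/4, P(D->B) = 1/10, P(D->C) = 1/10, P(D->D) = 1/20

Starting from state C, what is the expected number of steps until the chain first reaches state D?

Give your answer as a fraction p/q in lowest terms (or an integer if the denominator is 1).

Let h_i = expected steps to first reach D from state i.
Boundary: h_D = 0.
First-step equations for the other states:
  h_A = 1 + 3/10*h_A + 3/10*h_B + 1/5*h_C + 1/5*h_D
  h_B = 1 + 3/5*h_A + 1/10*h_B + 1/20*h_C + 1/4*h_D
  h_C = 1 + 1/20*h_A + 2/5*h_B + 3/20*h_C + 2/5*h_D

Substituting h_D = 0 and rearranging gives the linear system (I - Q) h = 1:
  [7/10, -3/10, -1/5] . (h_A, h_B, h_C) = 1
  [-3/5, 9/10, -1/20] . (h_A, h_B, h_C) = 1
  [-1/20, -2/5, 17/20] . (h_A, h_B, h_C) = 1

Solving yields:
  h_A = 5100/1243
  h_B = 5010/1243
  h_C = 4120/1243

Starting state is C, so the expected hitting time is h_C = 4120/1243.

Answer: 4120/1243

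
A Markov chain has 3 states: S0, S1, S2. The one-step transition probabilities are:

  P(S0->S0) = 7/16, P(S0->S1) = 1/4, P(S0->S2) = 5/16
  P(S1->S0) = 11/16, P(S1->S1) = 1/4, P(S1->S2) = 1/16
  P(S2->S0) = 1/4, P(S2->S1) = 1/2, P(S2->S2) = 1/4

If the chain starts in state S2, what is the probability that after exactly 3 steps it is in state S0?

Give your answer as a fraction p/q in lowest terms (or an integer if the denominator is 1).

Computing P^3 by repeated multiplication:
P^1 =
  S0: [7/16, 1/4, 5/16]
  S1: [11/16, 1/4, 1/16]
  S2: [1/4, 1/2, 1/4]
P^2 =
  S0: [113/256, 21/64, 59/256]
  S1: [125/256, 17/64, 63/256]
  S2: [33/64, 5/16, 11/64]
P^3 =
  S0: [1951/4096, 315/1024, 885/4096]
  S1: [1875/4096, 319/1024, 945/4096]
  S2: [495/1024, 75/256, 229/1024]

(P^3)[S2 -> S0] = 495/1024

Answer: 495/1024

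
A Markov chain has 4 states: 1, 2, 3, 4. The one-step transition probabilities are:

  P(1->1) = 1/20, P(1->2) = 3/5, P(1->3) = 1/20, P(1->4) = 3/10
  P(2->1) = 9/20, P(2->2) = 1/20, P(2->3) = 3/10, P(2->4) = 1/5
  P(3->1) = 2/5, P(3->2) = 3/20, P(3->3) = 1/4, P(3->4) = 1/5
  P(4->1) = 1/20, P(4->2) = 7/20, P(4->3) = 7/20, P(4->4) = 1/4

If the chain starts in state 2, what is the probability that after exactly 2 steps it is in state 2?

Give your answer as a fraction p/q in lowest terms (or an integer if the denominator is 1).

Answer: 31/80

Derivation:
Computing P^2 by repeated multiplication:
P^1 =
  1: [1/20, 3/5, 1/20, 3/10]
  2: [9/20, 1/20, 3/10, 1/5]
  3: [2/5, 3/20, 1/4, 1/5]
  4: [1/20, 7/20, 7/20, 1/4]
P^2 =
  1: [123/400, 69/400, 3/10, 11/50]
  2: [7/40, 31/80, 73/400, 51/200]
  3: [79/400, 71/200, 79/400, 1/4]
  4: [5/16, 3/16, 113/400, 87/400]

(P^2)[2 -> 2] = 31/80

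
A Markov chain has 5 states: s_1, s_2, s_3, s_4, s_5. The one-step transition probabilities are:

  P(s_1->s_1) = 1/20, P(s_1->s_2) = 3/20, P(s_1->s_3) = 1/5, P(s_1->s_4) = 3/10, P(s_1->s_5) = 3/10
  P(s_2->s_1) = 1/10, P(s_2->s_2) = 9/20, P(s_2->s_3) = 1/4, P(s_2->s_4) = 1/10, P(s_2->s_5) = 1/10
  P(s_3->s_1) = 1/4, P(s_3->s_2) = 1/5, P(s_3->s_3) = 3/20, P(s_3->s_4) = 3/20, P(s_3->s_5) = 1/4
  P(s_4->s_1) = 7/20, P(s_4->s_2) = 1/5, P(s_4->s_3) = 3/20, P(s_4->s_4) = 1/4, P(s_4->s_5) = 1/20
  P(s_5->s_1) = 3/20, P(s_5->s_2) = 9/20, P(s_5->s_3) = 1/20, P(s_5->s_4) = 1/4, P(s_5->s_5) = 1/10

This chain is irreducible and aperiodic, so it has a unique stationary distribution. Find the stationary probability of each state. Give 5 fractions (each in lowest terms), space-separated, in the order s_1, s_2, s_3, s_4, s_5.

Answer: 6726/38689 23635/77378 26947/154756 30249/154756 11693/77378

Derivation:
The stationary distribution satisfies pi = pi * P, i.e.:
  pi_s_1 = 1/20*pi_s_1 + 1/10*pi_s_2 + 1/4*pi_s_3 + 7/20*pi_s_4 + 3/20*pi_s_5
  pi_s_2 = 3/20*pi_s_1 + 9/20*pi_s_2 + 1/5*pi_s_3 + 1/5*pi_s_4 + 9/20*pi_s_5
  pi_s_3 = 1/5*pi_s_1 + 1/4*pi_s_2 + 3/20*pi_s_3 + 3/20*pi_s_4 + 1/20*pi_s_5
  pi_s_4 = 3/10*pi_s_1 + 1/10*pi_s_2 + 3/20*pi_s_3 + 1/4*pi_s_4 + 1/4*pi_s_5
  pi_s_5 = 3/10*pi_s_1 + 1/10*pi_s_2 + 1/4*pi_s_3 + 1/20*pi_s_4 + 1/10*pi_s_5
with normalization: pi_s_1 + pi_s_2 + pi_s_3 + pi_s_4 + pi_s_5 = 1.

Using the first 4 balance equations plus normalization, the linear system A*pi = b is:
  [-19/20, 1/10, 1/4, 7/20, 3/20] . pi = 0
  [3/20, -11/20, 1/5, 1/5, 9/20] . pi = 0
  [1/5, 1/4, -17/20, 3/20, 1/20] . pi = 0
  [3/10, 1/10, 3/20, -3/4, 1/4] . pi = 0
  [1, 1, 1, 1, 1] . pi = 1

Solving yields:
  pi_s_1 = 6726/38689
  pi_s_2 = 23635/77378
  pi_s_3 = 26947/154756
  pi_s_4 = 30249/154756
  pi_s_5 = 11693/77378

Verification (pi * P):
  6726/38689*1/20 + 23635/77378*1/10 + 26947/154756*1/4 + 30249/154756*7/20 + 11693/77378*3/20 = 6726/38689 = pi_s_1  (ok)
  6726/38689*3/20 + 23635/77378*9/20 + 26947/154756*1/5 + 30249/154756*1/5 + 11693/77378*9/20 = 23635/77378 = pi_s_2  (ok)
  6726/38689*1/5 + 23635/77378*1/4 + 26947/154756*3/20 + 30249/154756*3/20 + 11693/77378*1/20 = 26947/154756 = pi_s_3  (ok)
  6726/38689*3/10 + 23635/77378*1/10 + 26947/154756*3/20 + 30249/154756*1/4 + 11693/77378*1/4 = 30249/154756 = pi_s_4  (ok)
  6726/38689*3/10 + 23635/77378*1/10 + 26947/154756*1/4 + 30249/154756*1/20 + 11693/77378*1/10 = 11693/77378 = pi_s_5  (ok)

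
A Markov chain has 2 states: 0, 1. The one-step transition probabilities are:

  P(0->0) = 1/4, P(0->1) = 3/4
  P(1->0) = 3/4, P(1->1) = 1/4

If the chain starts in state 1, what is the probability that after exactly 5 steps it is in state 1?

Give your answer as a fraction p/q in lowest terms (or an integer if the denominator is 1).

Answer: 31/64

Derivation:
Computing P^5 by repeated multiplication:
P^1 =
  0: [1/4, 3/4]
  1: [3/4, 1/4]
P^2 =
  0: [5/8, 3/8]
  1: [3/8, 5/8]
P^3 =
  0: [7/16, 9/16]
  1: [9/16, 7/16]
P^4 =
  0: [17/32, 15/32]
  1: [15/32, 17/32]
P^5 =
  0: [31/64, 33/64]
  1: [33/64, 31/64]

(P^5)[1 -> 1] = 31/64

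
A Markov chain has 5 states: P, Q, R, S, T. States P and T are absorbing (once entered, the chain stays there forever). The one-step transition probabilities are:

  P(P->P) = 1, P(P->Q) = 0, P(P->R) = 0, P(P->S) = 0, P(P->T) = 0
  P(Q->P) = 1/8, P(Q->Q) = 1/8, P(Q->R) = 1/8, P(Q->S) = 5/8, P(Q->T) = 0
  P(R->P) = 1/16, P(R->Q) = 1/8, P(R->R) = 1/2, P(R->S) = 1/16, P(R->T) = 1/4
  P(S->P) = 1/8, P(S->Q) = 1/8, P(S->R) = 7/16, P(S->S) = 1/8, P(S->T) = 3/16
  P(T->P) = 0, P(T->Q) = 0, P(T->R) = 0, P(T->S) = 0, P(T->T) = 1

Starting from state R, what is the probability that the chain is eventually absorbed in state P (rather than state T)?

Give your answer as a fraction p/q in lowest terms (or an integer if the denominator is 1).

Answer: 152/555

Derivation:
Let a_i = P(absorbed in P | start in state i).
Boundary conditions: a_P = 1, a_T = 0.
For each transient state i, a_i = sum_j P(i->j) * a_j:
  a_Q = 1/8*a_P + 1/8*a_Q + 1/8*a_R + 5/8*a_S + 0*a_T
  a_R = 1/16*a_P + 1/8*a_Q + 1/2*a_R + 1/16*a_S + 1/4*a_T
  a_S = 1/8*a_P + 1/8*a_Q + 7/16*a_R + 1/8*a_S + 3/16*a_T

Substituting a_P = 1 and a_T = 0, rearrange to (I - Q) a = r where r[i] = P(i -> P):
  [7/8, -1/8, -5/8] . (a_Q, a_R, a_S) = 1/8
  [-1/8, 1/2, -1/16] . (a_Q, a_R, a_S) = 1/16
  [-1/8, -7/16, 7/8] . (a_Q, a_R, a_S) = 1/8

Solving yields:
  a_Q = 236/555
  a_R = 152/555
  a_S = 63/185

Starting state is R, so the absorption probability is a_R = 152/555.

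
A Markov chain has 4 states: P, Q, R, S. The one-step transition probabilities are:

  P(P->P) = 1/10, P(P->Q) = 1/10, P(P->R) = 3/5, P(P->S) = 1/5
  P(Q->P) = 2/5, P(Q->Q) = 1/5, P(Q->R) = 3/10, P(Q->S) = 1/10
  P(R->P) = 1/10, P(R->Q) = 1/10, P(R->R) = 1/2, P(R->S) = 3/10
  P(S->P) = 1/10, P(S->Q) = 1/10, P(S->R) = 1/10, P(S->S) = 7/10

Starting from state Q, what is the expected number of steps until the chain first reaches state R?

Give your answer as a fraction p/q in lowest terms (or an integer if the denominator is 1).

Let h_i = expected steps to first reach R from state i.
Boundary: h_R = 0.
First-step equations for the other states:
  h_P = 1 + 1/10*h_P + 1/10*h_Q + 3/5*h_R + 1/5*h_S
  h_Q = 1 + 2/5*h_P + 1/5*h_Q + 3/10*h_R + 1/10*h_S
  h_S = 1 + 1/10*h_P + 1/10*h_Q + 1/10*h_R + 7/10*h_S

Substituting h_R = 0 and rearranging gives the linear system (I - Q) h = 1:
  [9/10, -1/10, -1/5] . (h_P, h_Q, h_S) = 1
  [-2/5, 4/5, -1/10] . (h_P, h_Q, h_S) = 1
  [-1/10, -1/10, 3/10] . (h_P, h_Q, h_S) = 1

Solving yields:
  h_P = 45/17
  h_Q = 55/17
  h_S = 90/17

Starting state is Q, so the expected hitting time is h_Q = 55/17.

Answer: 55/17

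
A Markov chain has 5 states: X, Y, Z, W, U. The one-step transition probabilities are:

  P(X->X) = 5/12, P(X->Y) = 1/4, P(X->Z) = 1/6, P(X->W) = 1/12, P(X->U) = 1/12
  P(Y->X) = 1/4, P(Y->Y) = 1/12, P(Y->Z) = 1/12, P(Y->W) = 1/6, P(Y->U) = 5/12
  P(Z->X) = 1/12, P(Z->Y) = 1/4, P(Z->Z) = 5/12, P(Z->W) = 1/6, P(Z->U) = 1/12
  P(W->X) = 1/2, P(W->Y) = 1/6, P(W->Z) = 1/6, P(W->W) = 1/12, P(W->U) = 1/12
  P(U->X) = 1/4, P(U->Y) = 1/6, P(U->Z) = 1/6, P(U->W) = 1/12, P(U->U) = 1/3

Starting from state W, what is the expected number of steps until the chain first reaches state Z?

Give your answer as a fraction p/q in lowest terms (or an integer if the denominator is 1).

Let h_i = expected steps to first reach Z from state i.
Boundary: h_Z = 0.
First-step equations for the other states:
  h_X = 1 + 5/12*h_X + 1/4*h_Y + 1/6*h_Z + 1/12*h_W + 1/12*h_U
  h_Y = 1 + 1/4*h_X + 1/12*h_Y + 1/12*h_Z + 1/6*h_W + 5/12*h_U
  h_W = 1 + 1/2*h_X + 1/6*h_Y + 1/6*h_Z + 1/12*h_W + 1/12*h_U
  h_U = 1 + 1/4*h_X + 1/6*h_Y + 1/6*h_Z + 1/12*h_W + 1/3*h_U

Substituting h_Z = 0 and rearranging gives the linear system (I - Q) h = 1:
  [7/12, -1/4, -1/12, -1/12] . (h_X, h_Y, h_W, h_U) = 1
  [-1/4, 11/12, -1/6, -5/12] . (h_X, h_Y, h_W, h_U) = 1
  [-1/2, -1/6, 11/12, -1/12] . (h_X, h_Y, h_W, h_U) = 1
  [-1/4, -1/6, -1/12, 2/3] . (h_X, h_Y, h_W, h_U) = 1

Solving yields:
  h_X = 2092/315
  h_Y = 2236/315
  h_W = 416/63
  h_U = 692/105

Starting state is W, so the expected hitting time is h_W = 416/63.

Answer: 416/63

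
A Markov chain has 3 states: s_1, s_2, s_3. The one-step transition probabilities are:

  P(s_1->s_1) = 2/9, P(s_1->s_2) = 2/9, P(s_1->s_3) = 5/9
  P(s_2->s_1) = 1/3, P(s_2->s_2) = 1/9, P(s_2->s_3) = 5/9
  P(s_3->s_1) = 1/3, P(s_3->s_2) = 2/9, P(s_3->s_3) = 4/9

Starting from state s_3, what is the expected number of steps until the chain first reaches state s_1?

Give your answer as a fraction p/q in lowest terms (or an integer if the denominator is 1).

Answer: 3

Derivation:
Let h_i = expected steps to first reach s_1 from state i.
Boundary: h_s_1 = 0.
First-step equations for the other states:
  h_s_2 = 1 + 1/3*h_s_1 + 1/9*h_s_2 + 5/9*h_s_3
  h_s_3 = 1 + 1/3*h_s_1 + 2/9*h_s_2 + 4/9*h_s_3

Substituting h_s_1 = 0 and rearranging gives the linear system (I - Q) h = 1:
  [8/9, -5/9] . (h_s_2, h_s_3) = 1
  [-2/9, 5/9] . (h_s_2, h_s_3) = 1

Solving yields:
  h_s_2 = 3
  h_s_3 = 3

Starting state is s_3, so the expected hitting time is h_s_3 = 3.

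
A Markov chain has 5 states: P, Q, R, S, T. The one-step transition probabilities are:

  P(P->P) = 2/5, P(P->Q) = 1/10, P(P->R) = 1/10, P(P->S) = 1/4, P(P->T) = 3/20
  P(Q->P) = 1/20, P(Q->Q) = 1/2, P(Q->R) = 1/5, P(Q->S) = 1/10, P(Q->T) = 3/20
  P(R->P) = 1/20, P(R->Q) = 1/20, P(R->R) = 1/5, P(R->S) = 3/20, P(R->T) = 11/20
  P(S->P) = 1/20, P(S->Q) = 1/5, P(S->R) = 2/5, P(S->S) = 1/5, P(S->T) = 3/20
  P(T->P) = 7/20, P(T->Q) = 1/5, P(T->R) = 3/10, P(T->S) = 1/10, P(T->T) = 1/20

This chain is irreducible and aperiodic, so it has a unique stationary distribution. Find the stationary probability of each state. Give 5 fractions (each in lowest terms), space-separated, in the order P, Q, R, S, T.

Answer: 2224/12403 10405/49612 5831/24806 7643/49612 5503/24806

Derivation:
The stationary distribution satisfies pi = pi * P, i.e.:
  pi_P = 2/5*pi_P + 1/20*pi_Q + 1/20*pi_R + 1/20*pi_S + 7/20*pi_T
  pi_Q = 1/10*pi_P + 1/2*pi_Q + 1/20*pi_R + 1/5*pi_S + 1/5*pi_T
  pi_R = 1/10*pi_P + 1/5*pi_Q + 1/5*pi_R + 2/5*pi_S + 3/10*pi_T
  pi_S = 1/4*pi_P + 1/10*pi_Q + 3/20*pi_R + 1/5*pi_S + 1/10*pi_T
  pi_T = 3/20*pi_P + 3/20*pi_Q + 11/20*pi_R + 3/20*pi_S + 1/20*pi_T
with normalization: pi_P + pi_Q + pi_R + pi_S + pi_T = 1.

Using the first 4 balance equations plus normalization, the linear system A*pi = b is:
  [-3/5, 1/20, 1/20, 1/20, 7/20] . pi = 0
  [1/10, -1/2, 1/20, 1/5, 1/5] . pi = 0
  [1/10, 1/5, -4/5, 2/5, 3/10] . pi = 0
  [1/4, 1/10, 3/20, -4/5, 1/10] . pi = 0
  [1, 1, 1, 1, 1] . pi = 1

Solving yields:
  pi_P = 2224/12403
  pi_Q = 10405/49612
  pi_R = 5831/24806
  pi_S = 7643/49612
  pi_T = 5503/24806

Verification (pi * P):
  2224/12403*2/5 + 10405/49612*1/20 + 5831/24806*1/20 + 7643/49612*1/20 + 5503/24806*7/20 = 2224/12403 = pi_P  (ok)
  2224/12403*1/10 + 10405/49612*1/2 + 5831/24806*1/20 + 7643/49612*1/5 + 5503/24806*1/5 = 10405/49612 = pi_Q  (ok)
  2224/12403*1/10 + 10405/49612*1/5 + 5831/24806*1/5 + 7643/49612*2/5 + 5503/24806*3/10 = 5831/24806 = pi_R  (ok)
  2224/12403*1/4 + 10405/49612*1/10 + 5831/24806*3/20 + 7643/49612*1/5 + 5503/24806*1/10 = 7643/49612 = pi_S  (ok)
  2224/12403*3/20 + 10405/49612*3/20 + 5831/24806*11/20 + 7643/49612*3/20 + 5503/24806*1/20 = 5503/24806 = pi_T  (ok)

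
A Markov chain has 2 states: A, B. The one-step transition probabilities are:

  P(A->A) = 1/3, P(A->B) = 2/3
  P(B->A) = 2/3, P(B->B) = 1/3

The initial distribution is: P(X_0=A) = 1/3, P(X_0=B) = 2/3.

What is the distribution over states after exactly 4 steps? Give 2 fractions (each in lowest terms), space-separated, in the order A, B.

Propagating the distribution step by step (d_{t+1} = d_t * P):
d_0 = (A=1/3, B=2/3)
  d_1[A] = 1/3*1/3 + 2/3*2/3 = 5/9
  d_1[B] = 1/3*2/3 + 2/3*1/3 = 4/9
d_1 = (A=5/9, B=4/9)
  d_2[A] = 5/9*1/3 + 4/9*2/3 = 13/27
  d_2[B] = 5/9*2/3 + 4/9*1/3 = 14/27
d_2 = (A=13/27, B=14/27)
  d_3[A] = 13/27*1/3 + 14/27*2/3 = 41/81
  d_3[B] = 13/27*2/3 + 14/27*1/3 = 40/81
d_3 = (A=41/81, B=40/81)
  d_4[A] = 41/81*1/3 + 40/81*2/3 = 121/243
  d_4[B] = 41/81*2/3 + 40/81*1/3 = 122/243
d_4 = (A=121/243, B=122/243)

Answer: 121/243 122/243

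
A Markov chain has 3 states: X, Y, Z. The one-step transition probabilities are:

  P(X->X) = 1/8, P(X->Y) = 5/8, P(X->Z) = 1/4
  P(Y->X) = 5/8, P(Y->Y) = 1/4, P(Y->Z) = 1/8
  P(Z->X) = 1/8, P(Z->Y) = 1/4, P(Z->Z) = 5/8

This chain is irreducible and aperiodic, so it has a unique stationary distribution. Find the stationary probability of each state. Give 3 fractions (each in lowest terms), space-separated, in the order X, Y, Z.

Answer: 4/13 19/52 17/52

Derivation:
The stationary distribution satisfies pi = pi * P, i.e.:
  pi_X = 1/8*pi_X + 5/8*pi_Y + 1/8*pi_Z
  pi_Y = 5/8*pi_X + 1/4*pi_Y + 1/4*pi_Z
  pi_Z = 1/4*pi_X + 1/8*pi_Y + 5/8*pi_Z
with normalization: pi_X + pi_Y + pi_Z = 1.

Using the first 2 balance equations plus normalization, the linear system A*pi = b is:
  [-7/8, 5/8, 1/8] . pi = 0
  [5/8, -3/4, 1/4] . pi = 0
  [1, 1, 1] . pi = 1

Solving yields:
  pi_X = 4/13
  pi_Y = 19/52
  pi_Z = 17/52

Verification (pi * P):
  4/13*1/8 + 19/52*5/8 + 17/52*1/8 = 4/13 = pi_X  (ok)
  4/13*5/8 + 19/52*1/4 + 17/52*1/4 = 19/52 = pi_Y  (ok)
  4/13*1/4 + 19/52*1/8 + 17/52*5/8 = 17/52 = pi_Z  (ok)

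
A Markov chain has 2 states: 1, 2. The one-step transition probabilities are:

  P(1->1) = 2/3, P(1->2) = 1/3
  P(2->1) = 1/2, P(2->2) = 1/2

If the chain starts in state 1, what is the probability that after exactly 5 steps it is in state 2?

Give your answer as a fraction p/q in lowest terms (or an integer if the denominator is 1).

Answer: 1555/3888

Derivation:
Computing P^5 by repeated multiplication:
P^1 =
  1: [2/3, 1/3]
  2: [1/2, 1/2]
P^2 =
  1: [11/18, 7/18]
  2: [7/12, 5/12]
P^3 =
  1: [65/108, 43/108]
  2: [43/72, 29/72]
P^4 =
  1: [389/648, 259/648]
  2: [259/432, 173/432]
P^5 =
  1: [2333/3888, 1555/3888]
  2: [1555/2592, 1037/2592]

(P^5)[1 -> 2] = 1555/3888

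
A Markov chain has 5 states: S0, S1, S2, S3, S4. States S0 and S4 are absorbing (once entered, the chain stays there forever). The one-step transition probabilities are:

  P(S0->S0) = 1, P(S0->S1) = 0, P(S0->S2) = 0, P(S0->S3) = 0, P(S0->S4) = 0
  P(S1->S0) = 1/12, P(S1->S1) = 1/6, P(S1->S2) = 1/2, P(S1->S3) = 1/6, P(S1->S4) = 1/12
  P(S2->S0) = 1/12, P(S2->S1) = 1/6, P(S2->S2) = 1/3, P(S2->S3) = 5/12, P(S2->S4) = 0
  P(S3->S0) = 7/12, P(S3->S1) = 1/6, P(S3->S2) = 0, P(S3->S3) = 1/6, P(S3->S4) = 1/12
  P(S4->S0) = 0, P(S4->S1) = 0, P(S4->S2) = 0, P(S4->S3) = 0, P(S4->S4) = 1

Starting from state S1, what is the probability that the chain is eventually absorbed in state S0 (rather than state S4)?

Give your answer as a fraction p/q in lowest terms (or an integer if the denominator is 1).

Answer: 11/14

Derivation:
Let a_i = P(absorbed in S0 | start in state i).
Boundary conditions: a_S0 = 1, a_S4 = 0.
For each transient state i, a_i = sum_j P(i->j) * a_j:
  a_S1 = 1/12*a_S0 + 1/6*a_S1 + 1/2*a_S2 + 1/6*a_S3 + 1/12*a_S4
  a_S2 = 1/12*a_S0 + 1/6*a_S1 + 1/3*a_S2 + 5/12*a_S3 + 0*a_S4
  a_S3 = 7/12*a_S0 + 1/6*a_S1 + 0*a_S2 + 1/6*a_S3 + 1/12*a_S4

Substituting a_S0 = 1 and a_S4 = 0, rearrange to (I - Q) a = r where r[i] = P(i -> S0):
  [5/6, -1/2, -1/6] . (a_S1, a_S2, a_S3) = 1/12
  [-1/6, 2/3, -5/12] . (a_S1, a_S2, a_S3) = 1/12
  [-1/6, 0, 5/6] . (a_S1, a_S2, a_S3) = 7/12

Solving yields:
  a_S1 = 11/14
  a_S2 = 6/7
  a_S3 = 6/7

Starting state is S1, so the absorption probability is a_S1 = 11/14.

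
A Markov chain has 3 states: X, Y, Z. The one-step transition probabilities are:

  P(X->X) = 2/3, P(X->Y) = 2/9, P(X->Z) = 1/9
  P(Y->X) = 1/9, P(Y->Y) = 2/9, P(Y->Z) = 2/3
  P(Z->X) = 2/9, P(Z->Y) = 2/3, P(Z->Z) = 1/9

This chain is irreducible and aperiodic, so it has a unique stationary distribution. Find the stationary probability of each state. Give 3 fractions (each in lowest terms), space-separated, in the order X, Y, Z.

The stationary distribution satisfies pi = pi * P, i.e.:
  pi_X = 2/3*pi_X + 1/9*pi_Y + 2/9*pi_Z
  pi_Y = 2/9*pi_X + 2/9*pi_Y + 2/3*pi_Z
  pi_Z = 1/9*pi_X + 2/3*pi_Y + 1/9*pi_Z
with normalization: pi_X + pi_Y + pi_Z = 1.

Using the first 2 balance equations plus normalization, the linear system A*pi = b is:
  [-1/3, 1/9, 2/9] . pi = 0
  [2/9, -7/9, 2/3] . pi = 0
  [1, 1, 1] . pi = 1

Solving yields:
  pi_X = 20/61
  pi_Y = 22/61
  pi_Z = 19/61

Verification (pi * P):
  20/61*2/3 + 22/61*1/9 + 19/61*2/9 = 20/61 = pi_X  (ok)
  20/61*2/9 + 22/61*2/9 + 19/61*2/3 = 22/61 = pi_Y  (ok)
  20/61*1/9 + 22/61*2/3 + 19/61*1/9 = 19/61 = pi_Z  (ok)

Answer: 20/61 22/61 19/61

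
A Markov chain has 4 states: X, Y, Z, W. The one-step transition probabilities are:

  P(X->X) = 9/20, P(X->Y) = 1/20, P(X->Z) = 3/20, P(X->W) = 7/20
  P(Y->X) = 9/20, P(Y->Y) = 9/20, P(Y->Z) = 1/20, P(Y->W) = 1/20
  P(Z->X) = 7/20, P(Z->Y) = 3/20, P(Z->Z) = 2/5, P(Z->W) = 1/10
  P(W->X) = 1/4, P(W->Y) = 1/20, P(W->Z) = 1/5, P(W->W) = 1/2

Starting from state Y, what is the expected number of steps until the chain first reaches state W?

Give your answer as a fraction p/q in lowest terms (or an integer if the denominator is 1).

Answer: 165/31

Derivation:
Let h_i = expected steps to first reach W from state i.
Boundary: h_W = 0.
First-step equations for the other states:
  h_X = 1 + 9/20*h_X + 1/20*h_Y + 3/20*h_Z + 7/20*h_W
  h_Y = 1 + 9/20*h_X + 9/20*h_Y + 1/20*h_Z + 1/20*h_W
  h_Z = 1 + 7/20*h_X + 3/20*h_Y + 2/5*h_Z + 1/10*h_W

Substituting h_W = 0 and rearranging gives the linear system (I - Q) h = 1:
  [11/20, -1/20, -3/20] . (h_X, h_Y, h_Z) = 1
  [-9/20, 11/20, -1/20] . (h_X, h_Y, h_Z) = 1
  [-7/20, -3/20, 3/5] . (h_X, h_Y, h_Z) = 1

Solving yields:
  h_X = 115/31
  h_Y = 165/31
  h_Z = 160/31

Starting state is Y, so the expected hitting time is h_Y = 165/31.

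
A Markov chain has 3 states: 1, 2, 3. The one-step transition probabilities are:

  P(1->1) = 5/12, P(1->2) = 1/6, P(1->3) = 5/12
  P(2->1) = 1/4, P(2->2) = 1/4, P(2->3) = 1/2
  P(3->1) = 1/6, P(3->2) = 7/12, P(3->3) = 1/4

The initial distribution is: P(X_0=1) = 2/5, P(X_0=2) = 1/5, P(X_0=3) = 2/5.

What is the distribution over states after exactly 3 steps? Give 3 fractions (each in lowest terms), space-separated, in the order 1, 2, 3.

Answer: 2267/8640 769/2160 1099/2880

Derivation:
Propagating the distribution step by step (d_{t+1} = d_t * P):
d_0 = (1=2/5, 2=1/5, 3=2/5)
  d_1[1] = 2/5*5/12 + 1/5*1/4 + 2/5*1/6 = 17/60
  d_1[2] = 2/5*1/6 + 1/5*1/4 + 2/5*7/12 = 7/20
  d_1[3] = 2/5*5/12 + 1/5*1/2 + 2/5*1/4 = 11/30
d_1 = (1=17/60, 2=7/20, 3=11/30)
  d_2[1] = 17/60*5/12 + 7/20*1/4 + 11/30*1/6 = 4/15
  d_2[2] = 17/60*1/6 + 7/20*1/4 + 11/30*7/12 = 251/720
  d_2[3] = 17/60*5/12 + 7/20*1/2 + 11/30*1/4 = 277/720
d_2 = (1=4/15, 2=251/720, 3=277/720)
  d_3[1] = 4/15*5/12 + 251/720*1/4 + 277/720*1/6 = 2267/8640
  d_3[2] = 4/15*1/6 + 251/720*1/4 + 277/720*7/12 = 769/2160
  d_3[3] = 4/15*5/12 + 251/720*1/2 + 277/720*1/4 = 1099/2880
d_3 = (1=2267/8640, 2=769/2160, 3=1099/2880)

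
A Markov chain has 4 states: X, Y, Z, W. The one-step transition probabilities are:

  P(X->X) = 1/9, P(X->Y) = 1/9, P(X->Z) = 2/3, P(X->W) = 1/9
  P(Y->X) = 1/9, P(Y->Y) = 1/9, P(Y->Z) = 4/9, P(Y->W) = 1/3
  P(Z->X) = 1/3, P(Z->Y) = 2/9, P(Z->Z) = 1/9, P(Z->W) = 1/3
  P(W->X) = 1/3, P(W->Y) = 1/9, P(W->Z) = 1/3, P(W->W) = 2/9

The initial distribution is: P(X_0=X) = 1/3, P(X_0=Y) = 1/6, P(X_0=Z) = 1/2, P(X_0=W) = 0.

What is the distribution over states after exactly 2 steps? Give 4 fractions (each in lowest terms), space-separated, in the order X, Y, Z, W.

Answer: 20/81 73/486 169/486 62/243

Derivation:
Propagating the distribution step by step (d_{t+1} = d_t * P):
d_0 = (X=1/3, Y=1/6, Z=1/2, W=0)
  d_1[X] = 1/3*1/9 + 1/6*1/9 + 1/2*1/3 + 0*1/3 = 2/9
  d_1[Y] = 1/3*1/9 + 1/6*1/9 + 1/2*2/9 + 0*1/9 = 1/6
  d_1[Z] = 1/3*2/3 + 1/6*4/9 + 1/2*1/9 + 0*1/3 = 19/54
  d_1[W] = 1/3*1/9 + 1/6*1/3 + 1/2*1/3 + 0*2/9 = 7/27
d_1 = (X=2/9, Y=1/6, Z=19/54, W=7/27)
  d_2[X] = 2/9*1/9 + 1/6*1/9 + 19/54*1/3 + 7/27*1/3 = 20/81
  d_2[Y] = 2/9*1/9 + 1/6*1/9 + 19/54*2/9 + 7/27*1/9 = 73/486
  d_2[Z] = 2/9*2/3 + 1/6*4/9 + 19/54*1/9 + 7/27*1/3 = 169/486
  d_2[W] = 2/9*1/9 + 1/6*1/3 + 19/54*1/3 + 7/27*2/9 = 62/243
d_2 = (X=20/81, Y=73/486, Z=169/486, W=62/243)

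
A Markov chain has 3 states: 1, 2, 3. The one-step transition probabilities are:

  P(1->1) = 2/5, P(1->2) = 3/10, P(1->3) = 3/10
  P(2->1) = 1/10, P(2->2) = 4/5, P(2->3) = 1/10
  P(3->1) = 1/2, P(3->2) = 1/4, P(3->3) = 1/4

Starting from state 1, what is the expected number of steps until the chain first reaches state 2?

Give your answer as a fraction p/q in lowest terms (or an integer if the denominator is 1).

Let h_i = expected steps to first reach 2 from state i.
Boundary: h_2 = 0.
First-step equations for the other states:
  h_1 = 1 + 2/5*h_1 + 3/10*h_2 + 3/10*h_3
  h_3 = 1 + 1/2*h_1 + 1/4*h_2 + 1/4*h_3

Substituting h_2 = 0 and rearranging gives the linear system (I - Q) h = 1:
  [3/5, -3/10] . (h_1, h_3) = 1
  [-1/2, 3/4] . (h_1, h_3) = 1

Solving yields:
  h_1 = 7/2
  h_3 = 11/3

Starting state is 1, so the expected hitting time is h_1 = 7/2.

Answer: 7/2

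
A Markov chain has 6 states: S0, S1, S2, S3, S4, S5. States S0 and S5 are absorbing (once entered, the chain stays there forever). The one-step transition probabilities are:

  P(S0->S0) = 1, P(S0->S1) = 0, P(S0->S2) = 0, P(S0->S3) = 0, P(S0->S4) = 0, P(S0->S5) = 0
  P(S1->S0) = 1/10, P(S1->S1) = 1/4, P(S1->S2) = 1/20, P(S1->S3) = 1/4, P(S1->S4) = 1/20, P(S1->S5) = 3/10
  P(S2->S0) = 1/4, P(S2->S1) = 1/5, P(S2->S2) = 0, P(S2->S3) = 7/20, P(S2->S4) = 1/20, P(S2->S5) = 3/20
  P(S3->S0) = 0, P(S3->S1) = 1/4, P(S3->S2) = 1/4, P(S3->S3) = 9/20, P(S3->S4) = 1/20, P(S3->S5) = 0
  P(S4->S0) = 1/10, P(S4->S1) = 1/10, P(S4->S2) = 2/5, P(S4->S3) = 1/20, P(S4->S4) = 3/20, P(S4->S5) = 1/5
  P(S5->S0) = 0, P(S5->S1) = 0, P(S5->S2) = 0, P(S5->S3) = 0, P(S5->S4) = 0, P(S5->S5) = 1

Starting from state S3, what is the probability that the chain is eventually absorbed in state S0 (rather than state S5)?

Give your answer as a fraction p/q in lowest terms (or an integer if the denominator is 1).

Answer: 3179/7932

Derivation:
Let a_i = P(absorbed in S0 | start in state i).
Boundary conditions: a_S0 = 1, a_S5 = 0.
For each transient state i, a_i = sum_j P(i->j) * a_j:
  a_S1 = 1/10*a_S0 + 1/4*a_S1 + 1/20*a_S2 + 1/4*a_S3 + 1/20*a_S4 + 3/10*a_S5
  a_S2 = 1/4*a_S0 + 1/5*a_S1 + 0*a_S2 + 7/20*a_S3 + 1/20*a_S4 + 3/20*a_S5
  a_S3 = 0*a_S0 + 1/4*a_S1 + 1/4*a_S2 + 9/20*a_S3 + 1/20*a_S4 + 0*a_S5
  a_S4 = 1/10*a_S0 + 1/10*a_S1 + 2/5*a_S2 + 1/20*a_S3 + 3/20*a_S4 + 1/5*a_S5

Substituting a_S0 = 1 and a_S5 = 0, rearrange to (I - Q) a = r where r[i] = P(i -> S0):
  [3/4, -1/20, -1/4, -1/20] . (a_S1, a_S2, a_S3, a_S4) = 1/10
  [-1/5, 1, -7/20, -1/20] . (a_S1, a_S2, a_S3, a_S4) = 1/4
  [-1/4, -1/4, 11/20, -1/20] . (a_S1, a_S2, a_S3, a_S4) = 0
  [-1/10, -2/5, -1/20, 17/20] . (a_S1, a_S2, a_S3, a_S4) = 1/10

Solving yields:
  a_S1 = 1291/3966
  a_S2 = 943/1983
  a_S3 = 3179/7932
  a_S4 = 3199/7932

Starting state is S3, so the absorption probability is a_S3 = 3179/7932.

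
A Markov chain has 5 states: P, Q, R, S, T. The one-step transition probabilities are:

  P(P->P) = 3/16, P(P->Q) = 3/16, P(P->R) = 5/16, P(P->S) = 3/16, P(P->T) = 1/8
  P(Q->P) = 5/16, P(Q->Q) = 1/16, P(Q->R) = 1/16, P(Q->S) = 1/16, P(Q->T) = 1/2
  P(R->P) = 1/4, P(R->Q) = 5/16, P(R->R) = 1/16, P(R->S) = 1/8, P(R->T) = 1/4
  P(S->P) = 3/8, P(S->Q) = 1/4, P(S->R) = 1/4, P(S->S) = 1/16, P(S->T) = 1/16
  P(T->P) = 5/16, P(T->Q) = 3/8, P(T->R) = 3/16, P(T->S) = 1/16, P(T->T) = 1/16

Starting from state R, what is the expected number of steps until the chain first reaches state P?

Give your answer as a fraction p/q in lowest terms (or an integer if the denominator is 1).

Answer: 33632/9847

Derivation:
Let h_i = expected steps to first reach P from state i.
Boundary: h_P = 0.
First-step equations for the other states:
  h_Q = 1 + 5/16*h_P + 1/16*h_Q + 1/16*h_R + 1/16*h_S + 1/2*h_T
  h_R = 1 + 1/4*h_P + 5/16*h_Q + 1/16*h_R + 1/8*h_S + 1/4*h_T
  h_S = 1 + 3/8*h_P + 1/4*h_Q + 1/4*h_R + 1/16*h_S + 1/16*h_T
  h_T = 1 + 5/16*h_P + 3/8*h_Q + 3/16*h_R + 1/16*h_S + 1/16*h_T

Substituting h_P = 0 and rearranging gives the linear system (I - Q) h = 1:
  [15/16, -1/16, -1/16, -1/2] . (h_Q, h_R, h_S, h_T) = 1
  [-5/16, 15/16, -1/8, -1/4] . (h_Q, h_R, h_S, h_T) = 1
  [-1/4, -1/4, 15/16, -1/16] . (h_Q, h_R, h_S, h_T) = 1
  [-3/8, -3/16, -1/16, 15/16] . (h_Q, h_R, h_S, h_T) = 1

Solving yields:
  h_Q = 31792/9847
  h_R = 33632/9847
  h_S = 30080/9847
  h_T = 31952/9847

Starting state is R, so the expected hitting time is h_R = 33632/9847.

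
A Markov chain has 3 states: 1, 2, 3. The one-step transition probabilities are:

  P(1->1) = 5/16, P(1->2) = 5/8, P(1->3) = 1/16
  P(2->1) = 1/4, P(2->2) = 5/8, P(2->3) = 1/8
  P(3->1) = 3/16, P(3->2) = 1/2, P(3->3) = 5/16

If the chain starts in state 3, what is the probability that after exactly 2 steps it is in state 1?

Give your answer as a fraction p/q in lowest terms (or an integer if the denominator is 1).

Answer: 31/128

Derivation:
Computing P^2 by repeated multiplication:
P^1 =
  1: [5/16, 5/8, 1/16]
  2: [1/4, 5/8, 1/8]
  3: [3/16, 1/2, 5/16]
P^2 =
  1: [17/64, 79/128, 15/128]
  2: [33/128, 39/64, 17/128]
  3: [31/128, 75/128, 11/64]

(P^2)[3 -> 1] = 31/128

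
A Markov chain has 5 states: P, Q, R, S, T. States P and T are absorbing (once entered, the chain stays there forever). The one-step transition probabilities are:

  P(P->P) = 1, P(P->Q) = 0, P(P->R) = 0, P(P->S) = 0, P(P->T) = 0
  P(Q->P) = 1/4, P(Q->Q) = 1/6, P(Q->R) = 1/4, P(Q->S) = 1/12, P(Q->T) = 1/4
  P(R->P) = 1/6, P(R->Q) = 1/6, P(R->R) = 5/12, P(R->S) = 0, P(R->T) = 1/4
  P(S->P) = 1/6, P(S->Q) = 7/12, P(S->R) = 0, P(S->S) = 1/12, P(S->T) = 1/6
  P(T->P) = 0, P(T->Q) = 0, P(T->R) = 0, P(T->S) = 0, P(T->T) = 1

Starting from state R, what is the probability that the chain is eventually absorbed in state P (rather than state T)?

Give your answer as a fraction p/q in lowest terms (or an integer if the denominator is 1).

Answer: 276/655

Derivation:
Let a_i = P(absorbed in P | start in state i).
Boundary conditions: a_P = 1, a_T = 0.
For each transient state i, a_i = sum_j P(i->j) * a_j:
  a_Q = 1/4*a_P + 1/6*a_Q + 1/4*a_R + 1/12*a_S + 1/4*a_T
  a_R = 1/6*a_P + 1/6*a_Q + 5/12*a_R + 0*a_S + 1/4*a_T
  a_S = 1/6*a_P + 7/12*a_Q + 0*a_R + 1/12*a_S + 1/6*a_T

Substituting a_P = 1 and a_T = 0, rearrange to (I - Q) a = r where r[i] = P(i -> P):
  [5/6, -1/4, -1/12] . (a_Q, a_R, a_S) = 1/4
  [-1/6, 7/12, 0] . (a_Q, a_R, a_S) = 1/6
  [-7/12, 0, 11/12] . (a_Q, a_R, a_S) = 1/6

Solving yields:
  a_Q = 311/655
  a_R = 276/655
  a_S = 317/655

Starting state is R, so the absorption probability is a_R = 276/655.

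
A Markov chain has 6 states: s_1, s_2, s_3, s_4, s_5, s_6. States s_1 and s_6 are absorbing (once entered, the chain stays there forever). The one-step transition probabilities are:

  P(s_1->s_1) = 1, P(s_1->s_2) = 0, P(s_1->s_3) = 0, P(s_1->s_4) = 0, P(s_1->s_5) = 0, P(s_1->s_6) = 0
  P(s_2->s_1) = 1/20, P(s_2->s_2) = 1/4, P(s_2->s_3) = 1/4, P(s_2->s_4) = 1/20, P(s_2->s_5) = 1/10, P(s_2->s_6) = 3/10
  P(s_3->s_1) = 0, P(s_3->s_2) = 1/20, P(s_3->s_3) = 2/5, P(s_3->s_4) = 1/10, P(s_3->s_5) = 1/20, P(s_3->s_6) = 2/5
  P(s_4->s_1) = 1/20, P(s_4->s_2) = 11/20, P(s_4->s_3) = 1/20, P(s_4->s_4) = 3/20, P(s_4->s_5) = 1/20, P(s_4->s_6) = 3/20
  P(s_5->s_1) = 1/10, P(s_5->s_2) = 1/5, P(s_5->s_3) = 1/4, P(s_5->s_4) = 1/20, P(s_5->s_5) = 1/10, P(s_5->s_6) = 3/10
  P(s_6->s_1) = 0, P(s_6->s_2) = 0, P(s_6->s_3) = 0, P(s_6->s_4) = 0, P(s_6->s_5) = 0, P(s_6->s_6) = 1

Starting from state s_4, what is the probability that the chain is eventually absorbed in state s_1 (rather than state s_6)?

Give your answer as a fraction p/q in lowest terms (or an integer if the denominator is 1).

Let a_i = P(absorbed in s_1 | start in state i).
Boundary conditions: a_s_1 = 1, a_s_6 = 0.
For each transient state i, a_i = sum_j P(i->j) * a_j:
  a_s_2 = 1/20*a_s_1 + 1/4*a_s_2 + 1/4*a_s_3 + 1/20*a_s_4 + 1/10*a_s_5 + 3/10*a_s_6
  a_s_3 = 0*a_s_1 + 1/20*a_s_2 + 2/5*a_s_3 + 1/10*a_s_4 + 1/20*a_s_5 + 2/5*a_s_6
  a_s_4 = 1/20*a_s_1 + 11/20*a_s_2 + 1/20*a_s_3 + 3/20*a_s_4 + 1/20*a_s_5 + 3/20*a_s_6
  a_s_5 = 1/10*a_s_1 + 1/5*a_s_2 + 1/4*a_s_3 + 1/20*a_s_4 + 1/10*a_s_5 + 3/10*a_s_6

Substituting a_s_1 = 1 and a_s_6 = 0, rearrange to (I - Q) a = r where r[i] = P(i -> s_1):
  [3/4, -1/4, -1/20, -1/10] . (a_s_2, a_s_3, a_s_4, a_s_5) = 1/20
  [-1/20, 3/5, -1/10, -1/20] . (a_s_2, a_s_3, a_s_4, a_s_5) = 0
  [-11/20, -1/20, 17/20, -1/20] . (a_s_2, a_s_3, a_s_4, a_s_5) = 1/20
  [-1/5, -1/4, -1/20, 9/10] . (a_s_2, a_s_3, a_s_4, a_s_5) = 1/10

Solving yields:
  a_s_2 = 624/5539
  a_s_3 = 2057/44312
  a_s_4 = 6367/44312
  a_s_5 = 3479/22156

Starting state is s_4, so the absorption probability is a_s_4 = 6367/44312.

Answer: 6367/44312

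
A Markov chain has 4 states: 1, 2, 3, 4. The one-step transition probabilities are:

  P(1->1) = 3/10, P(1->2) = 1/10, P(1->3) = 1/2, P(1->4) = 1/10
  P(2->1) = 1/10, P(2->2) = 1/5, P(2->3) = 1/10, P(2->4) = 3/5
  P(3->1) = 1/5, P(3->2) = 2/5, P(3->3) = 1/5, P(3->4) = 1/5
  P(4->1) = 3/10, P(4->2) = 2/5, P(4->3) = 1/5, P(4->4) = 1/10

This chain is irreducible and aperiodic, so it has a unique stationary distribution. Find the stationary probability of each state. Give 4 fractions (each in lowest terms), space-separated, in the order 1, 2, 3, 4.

Answer: 260/1179 328/1179 281/1179 310/1179

Derivation:
The stationary distribution satisfies pi = pi * P, i.e.:
  pi_1 = 3/10*pi_1 + 1/10*pi_2 + 1/5*pi_3 + 3/10*pi_4
  pi_2 = 1/10*pi_1 + 1/5*pi_2 + 2/5*pi_3 + 2/5*pi_4
  pi_3 = 1/2*pi_1 + 1/10*pi_2 + 1/5*pi_3 + 1/5*pi_4
  pi_4 = 1/10*pi_1 + 3/5*pi_2 + 1/5*pi_3 + 1/10*pi_4
with normalization: pi_1 + pi_2 + pi_3 + pi_4 = 1.

Using the first 3 balance equations plus normalization, the linear system A*pi = b is:
  [-7/10, 1/10, 1/5, 3/10] . pi = 0
  [1/10, -4/5, 2/5, 2/5] . pi = 0
  [1/2, 1/10, -4/5, 1/5] . pi = 0
  [1, 1, 1, 1] . pi = 1

Solving yields:
  pi_1 = 260/1179
  pi_2 = 328/1179
  pi_3 = 281/1179
  pi_4 = 310/1179

Verification (pi * P):
  260/1179*3/10 + 328/1179*1/10 + 281/1179*1/5 + 310/1179*3/10 = 260/1179 = pi_1  (ok)
  260/1179*1/10 + 328/1179*1/5 + 281/1179*2/5 + 310/1179*2/5 = 328/1179 = pi_2  (ok)
  260/1179*1/2 + 328/1179*1/10 + 281/1179*1/5 + 310/1179*1/5 = 281/1179 = pi_3  (ok)
  260/1179*1/10 + 328/1179*3/5 + 281/1179*1/5 + 310/1179*1/10 = 310/1179 = pi_4  (ok)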